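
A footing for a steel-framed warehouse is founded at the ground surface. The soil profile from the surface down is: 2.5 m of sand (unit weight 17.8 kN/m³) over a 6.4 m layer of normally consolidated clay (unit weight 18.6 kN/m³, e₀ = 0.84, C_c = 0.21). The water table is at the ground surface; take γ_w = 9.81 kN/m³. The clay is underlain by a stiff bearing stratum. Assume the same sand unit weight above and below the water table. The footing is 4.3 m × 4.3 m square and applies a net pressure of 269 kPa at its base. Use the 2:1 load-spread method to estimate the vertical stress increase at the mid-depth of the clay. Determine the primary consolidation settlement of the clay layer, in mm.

S_c ≈ 225 mm

Mid-depth of clay below the ground surface: z = 2.5 + 6.4/2 = 5.7 m.
Total vertical stress at mid-clay: σ_v = 17.8×2.5 + 18.6×3.2 = 104.02 kPa.
Pore pressure: u = 9.81×(5.7 − 0) = 55.917 kPa.
Initial effective stress: σ'_0 = σ_v − u = 104.02 − 55.917 = 48.103 kPa.
Stress increase at mid-clay by the 2:1 spreading method:
Δσ = qBL/((B+z)(L+z)) = 269×4.3×4.3/((4.3+5.7)(4.3+5.7)) = 49.738 kPa
Final effective stress: σ'_f = σ'_0 + Δσ = 48.103 + 49.738 = 97.841 kPa.
Normally consolidated clay, so the full stress increment lies on the virgin compression line:
S_c = C_c·H/(1+e₀)·log₁₀(σ'_f/σ'_0) = 0.21×6.4/(1+0.84)×log₁₀(97.841/48.103)
    = 0.73043 × 0.30835 = 0.2252 m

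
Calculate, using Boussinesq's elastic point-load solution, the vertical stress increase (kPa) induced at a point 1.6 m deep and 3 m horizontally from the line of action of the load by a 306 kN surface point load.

Boussinesq vertical stress below a point load on an elastic half-space:
Δσ_z = 3P/(2πz²) · [1 + (r/z)²]^(−5/2)
r/z = 3/1.6 = 1.875; [1+(r/z)²]^(−5/2) = 0.023078.
Δσ_z = 3×306/(2π×1.6²) × 0.023078 = 57.072 × 0.023078 = 1.317 kPa

Δσ_z ≈ 1.32 kPa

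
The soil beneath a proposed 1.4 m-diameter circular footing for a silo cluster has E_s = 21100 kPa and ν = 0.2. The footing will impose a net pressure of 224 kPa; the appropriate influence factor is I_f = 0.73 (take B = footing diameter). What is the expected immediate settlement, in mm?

Immediate (elastic) settlement: S_e = q·B·(1−ν²)/E_s · I_f.
S_e = 224 × 1.4 × (1 − 0.2²) / 21100 × 0.73
    = 224 × 1.4 × 0.96 / 21100 × 0.73
    = 0.01042 m = 10.42 mm

S_e ≈ 10.4 mm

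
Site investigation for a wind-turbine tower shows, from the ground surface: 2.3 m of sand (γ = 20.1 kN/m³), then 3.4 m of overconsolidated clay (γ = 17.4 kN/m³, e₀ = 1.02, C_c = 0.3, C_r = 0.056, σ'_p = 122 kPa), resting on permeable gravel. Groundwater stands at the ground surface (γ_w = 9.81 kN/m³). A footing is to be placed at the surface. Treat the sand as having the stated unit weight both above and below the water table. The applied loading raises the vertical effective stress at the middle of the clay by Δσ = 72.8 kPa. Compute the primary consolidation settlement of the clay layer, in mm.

Mid-depth of clay below the ground surface: z = 2.3 + 3.4/2 = 4 m.
Total vertical stress at mid-clay: σ_v = 20.1×2.3 + 17.4×1.7 = 75.81 kPa.
Pore pressure: u = 9.81×(4 − 0) = 39.24 kPa.
Initial effective stress: σ'_0 = σ_v − u = 75.81 − 39.24 = 36.57 kPa.
Final effective stress: σ'_f = 36.57 + 72.8 = 109.37 kPa.
σ'_f = 109.37 ≤ σ'_p = 122 kPa, so the clay remains overconsolidated and only the recompression index applies:
S_c = C_r·H/(1+e₀)·log₁₀(σ'_f/σ'_0) = 0.056×3.4/2.02×log₁₀(109.37/36.57)
    = 0.094259 × 0.47577 = 0.04485 m

S_c ≈ 44.8 mm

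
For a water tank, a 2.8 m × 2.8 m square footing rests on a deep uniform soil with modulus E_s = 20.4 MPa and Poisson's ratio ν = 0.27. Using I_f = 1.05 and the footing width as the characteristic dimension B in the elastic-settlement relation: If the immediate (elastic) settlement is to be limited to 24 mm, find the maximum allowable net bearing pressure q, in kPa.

E_s = 20.4 MPa = 20400 kPa.
S_e = q·B·(1−ν²)/E_s · I_f  ⇒  q = S_e·E_s / (B·(1−ν²)·I_f).
q = 0.024 × 20400 / (2.8 × 0.9271 × 1.05) = 179.6 kPa

q ≈ 180 kPa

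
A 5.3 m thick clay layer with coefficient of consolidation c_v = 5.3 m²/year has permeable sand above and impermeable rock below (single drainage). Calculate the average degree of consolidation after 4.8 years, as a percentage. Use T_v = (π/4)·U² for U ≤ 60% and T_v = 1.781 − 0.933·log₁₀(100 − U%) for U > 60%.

U ≈ 91.3 %

Drainage path length: H_d = H = 5.3 m (single drainage).
T_v = c_v·t/H_d² = 5.3×4.8/5.3² = 0.90566.
T_v = 0.90566 corresponds to the U > 60% branch:
U = 1 − 10^((1.781 − T_v)/0.933)/100 = 0.9133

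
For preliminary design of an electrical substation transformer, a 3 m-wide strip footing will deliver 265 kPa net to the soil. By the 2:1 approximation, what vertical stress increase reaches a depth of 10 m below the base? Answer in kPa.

By the 2:1 method the load spreads at 1 horizontal : 2 vertical, so at depth z the loaded area has grown by z in each plan dimension:
Δσ = qB/(B+z) = 265×3/(3+10) = 61.154 kPa

Δσ_z ≈ 61.2 kPa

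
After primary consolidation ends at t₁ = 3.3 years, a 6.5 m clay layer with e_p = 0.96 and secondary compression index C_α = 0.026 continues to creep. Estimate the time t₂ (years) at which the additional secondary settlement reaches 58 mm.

t₂ ≈ 15.5 years

S_s = C_α·H/(1+e_p)·log₁₀(t₂/t₁) ⇒ log₁₀(t₂/t₁) = S_s·(1+e_p)/(C_α·H).
log₁₀(t₂/t₁) = 0.058 × (1+0.96) / (0.026×6.5) = 0.6727
t₂ = t₁ × 10^0.6727 = 3.3 × 4.706 = 15.53 years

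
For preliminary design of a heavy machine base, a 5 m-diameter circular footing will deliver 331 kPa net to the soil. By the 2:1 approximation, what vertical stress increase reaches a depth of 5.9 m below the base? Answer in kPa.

By the 2:1 method the load spreads at 1 horizontal : 2 vertical, so at depth z the loaded area has grown by z in each plan dimension:
Δσ ≈ qD²/(D+z)² = 331×5²/(5+5.9)² = 69.649 kPa

Δσ_z ≈ 69.6 kPa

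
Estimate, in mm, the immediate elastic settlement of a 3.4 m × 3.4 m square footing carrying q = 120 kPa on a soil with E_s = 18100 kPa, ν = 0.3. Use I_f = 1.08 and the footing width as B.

S_e ≈ 22.2 mm

Immediate (elastic) settlement: S_e = q·B·(1−ν²)/E_s · I_f.
S_e = 120 × 3.4 × (1 − 0.3²) / 18100 × 1.08
    = 120 × 3.4 × 0.91 / 18100 × 1.08
    = 0.02215 m = 22.15 mm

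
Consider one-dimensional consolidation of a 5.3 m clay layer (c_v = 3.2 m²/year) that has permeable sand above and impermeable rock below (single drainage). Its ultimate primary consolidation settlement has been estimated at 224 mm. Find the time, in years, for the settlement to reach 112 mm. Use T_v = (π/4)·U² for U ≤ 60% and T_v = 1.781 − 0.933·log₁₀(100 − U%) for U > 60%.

Drainage path length: H_d = H = 5.3 m (single drainage).
U = S(t)/S_ult = 112/224 = 0.5.
U ≤ 60%: T_v = (π/4)·U² = (π/4)×0.5² = 0.19635.
t = T_v·H_d²/c_v = 0.19635×5.3²/3.2 = 1.724 years.

t ≈ 1.72 years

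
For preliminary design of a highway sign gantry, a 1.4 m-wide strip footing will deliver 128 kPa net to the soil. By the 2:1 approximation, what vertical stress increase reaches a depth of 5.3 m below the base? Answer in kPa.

Δσ_z ≈ 26.7 kPa

By the 2:1 method the load spreads at 1 horizontal : 2 vertical, so at depth z the loaded area has grown by z in each plan dimension:
Δσ = qB/(B+z) = 128×1.4/(1.4+5.3) = 26.746 kPa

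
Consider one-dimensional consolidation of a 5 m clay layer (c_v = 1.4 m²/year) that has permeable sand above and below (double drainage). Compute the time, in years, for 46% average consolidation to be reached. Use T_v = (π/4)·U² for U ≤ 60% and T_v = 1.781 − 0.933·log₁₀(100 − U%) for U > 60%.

Drainage path length: H_d = H/2 = 2.5 m (double drainage).
U ≤ 60%: T_v = (π/4)·U² = (π/4)×0.46² = 0.16619.
t = T_v·H_d²/c_v = 0.16619×2.5²/1.4 = 0.7419 years.

t ≈ 0.742 years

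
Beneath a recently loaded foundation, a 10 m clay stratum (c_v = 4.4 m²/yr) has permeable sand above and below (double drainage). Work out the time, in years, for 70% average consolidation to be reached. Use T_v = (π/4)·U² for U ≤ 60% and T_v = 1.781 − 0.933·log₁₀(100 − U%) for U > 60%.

Drainage path length: H_d = H/2 = 5 m (double drainage).
U > 60%: T_v = 1.781 − 0.933·log₁₀(100 − 70) = 0.40285.
t = T_v·H_d²/c_v = 0.40285×5²/4.4 = 2.289 years.

t ≈ 2.29 years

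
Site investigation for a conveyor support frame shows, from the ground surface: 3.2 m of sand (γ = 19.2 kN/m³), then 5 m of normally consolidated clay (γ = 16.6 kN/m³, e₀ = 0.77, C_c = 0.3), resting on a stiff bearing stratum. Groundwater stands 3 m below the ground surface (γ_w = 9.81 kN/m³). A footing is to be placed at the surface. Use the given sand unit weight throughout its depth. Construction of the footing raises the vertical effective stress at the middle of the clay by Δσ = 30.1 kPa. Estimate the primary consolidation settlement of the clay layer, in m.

Mid-depth of clay below the ground surface: z = 3.2 + 5/2 = 5.7 m.
Total vertical stress at mid-clay: σ_v = 19.2×3.2 + 16.6×2.5 = 102.94 kPa.
Pore pressure: u = 9.81×(5.7 − 3) = 26.487 kPa.
Initial effective stress: σ'_0 = σ_v − u = 102.94 − 26.487 = 76.453 kPa.
Final effective stress: σ'_f = σ'_0 + Δσ = 76.453 + 30.1 = 106.55 kPa.
Normally consolidated clay, so the full stress increment lies on the virgin compression line:
S_c = C_c·H/(1+e₀)·log₁₀(σ'_f/σ'_0) = 0.3×5/(1+0.77)×log₁₀(106.55/76.453)
    = 0.84746 × 0.14416 = 0.1222 m

S_c ≈ 0.122 m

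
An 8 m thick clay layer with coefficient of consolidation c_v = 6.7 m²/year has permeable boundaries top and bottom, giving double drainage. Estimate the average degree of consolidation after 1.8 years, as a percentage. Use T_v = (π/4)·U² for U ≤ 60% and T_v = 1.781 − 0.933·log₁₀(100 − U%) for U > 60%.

Drainage path length: H_d = H/2 = 4 m (double drainage).
T_v = c_v·t/H_d² = 6.7×1.8/4² = 0.75375.
T_v = 0.75375 corresponds to the U > 60% branch:
U = 1 − 10^((1.781 − T_v)/0.933)/100 = 0.8738

U ≈ 87.4 %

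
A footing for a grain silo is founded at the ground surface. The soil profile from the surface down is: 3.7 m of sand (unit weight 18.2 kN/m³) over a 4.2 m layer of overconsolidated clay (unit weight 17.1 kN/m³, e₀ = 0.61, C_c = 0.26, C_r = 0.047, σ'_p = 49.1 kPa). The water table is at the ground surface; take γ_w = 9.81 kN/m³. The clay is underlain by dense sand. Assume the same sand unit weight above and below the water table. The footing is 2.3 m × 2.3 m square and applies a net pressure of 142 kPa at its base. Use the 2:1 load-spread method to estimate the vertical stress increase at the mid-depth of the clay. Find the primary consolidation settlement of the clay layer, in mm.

Mid-depth of clay below the ground surface: z = 3.7 + 4.2/2 = 5.8 m.
Total vertical stress at mid-clay: σ_v = 18.2×3.7 + 17.1×2.1 = 103.25 kPa.
Pore pressure: u = 9.81×(5.8 − 0) = 56.898 kPa.
Initial effective stress: σ'_0 = σ_v − u = 103.25 − 56.898 = 46.352 kPa.
Stress increase at mid-clay by the 2:1 spreading method:
Δσ = qBL/((B+z)(L+z)) = 142×2.3×2.3/((2.3+5.8)(2.3+5.8)) = 11.449 kPa
Final effective stress: σ'_f = 46.352 + 11.449 = 57.801 kPa.
σ'_f = 57.801 > σ'_p = 49.1 kPa, so the stress path crosses the preconsolidation pressure — recompression up to σ'_p, then virgin compression beyond:
S_c = H/(1+e₀)·[C_r·log₁₀(σ'_p/σ'_0) + C_c·log₁₀(σ'_f/σ'_p)]
    = 4.2/1.61 × [0.047×log₁₀(49.1/46.352) + 0.26×log₁₀(57.801/49.1)]
    = 2.6087 × [0.0011756 + 0.018422] = 0.05112 m

S_c ≈ 51.1 mm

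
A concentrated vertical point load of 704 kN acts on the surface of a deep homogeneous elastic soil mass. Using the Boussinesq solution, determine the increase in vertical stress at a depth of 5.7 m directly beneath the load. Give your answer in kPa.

Δσ_z ≈ 10.3 kPa

Boussinesq vertical stress below a point load on an elastic half-space:
Δσ_z = 3P/(2πz²) · [1 + (r/z)²]^(−5/2)
r/z = 0/5.7 = 0; [1+(r/z)²]^(−5/2) = 1.
Δσ_z = 3×704/(2π×5.7²) × 1 = 10.346 × 1 = 10.35 kPa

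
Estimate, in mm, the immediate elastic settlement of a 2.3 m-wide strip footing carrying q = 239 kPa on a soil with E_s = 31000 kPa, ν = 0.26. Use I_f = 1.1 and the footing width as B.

Immediate (elastic) settlement: S_e = q·B·(1−ν²)/E_s · I_f.
S_e = 239 × 2.3 × (1 − 0.26²) / 31000 × 1.1
    = 239 × 2.3 × 0.9324 / 31000 × 1.1
    = 0.01819 m = 18.19 mm

S_e ≈ 18.2 mm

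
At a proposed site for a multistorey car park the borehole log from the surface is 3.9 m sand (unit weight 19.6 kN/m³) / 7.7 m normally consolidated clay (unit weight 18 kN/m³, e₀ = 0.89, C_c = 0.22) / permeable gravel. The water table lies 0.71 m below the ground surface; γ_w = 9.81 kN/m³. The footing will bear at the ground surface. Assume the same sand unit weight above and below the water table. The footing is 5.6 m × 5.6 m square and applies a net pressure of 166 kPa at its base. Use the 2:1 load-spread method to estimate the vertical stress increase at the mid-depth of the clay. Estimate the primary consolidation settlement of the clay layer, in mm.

S_c ≈ 126 mm

Mid-depth of clay below the ground surface: z = 3.9 + 7.7/2 = 7.75 m.
Total vertical stress at mid-clay: σ_v = 19.6×3.9 + 18×3.85 = 145.74 kPa.
Pore pressure: u = 9.81×(7.75 − 0.71) = 69.062 kPa.
Initial effective stress: σ'_0 = σ_v − u = 145.74 − 69.062 = 76.678 kPa.
Stress increase at mid-clay by the 2:1 spreading method:
Δσ = qBL/((B+z)(L+z)) = 166×5.6×5.6/((5.6+7.75)(5.6+7.75)) = 29.209 kPa
Final effective stress: σ'_f = σ'_0 + Δσ = 76.678 + 29.209 = 105.89 kPa.
Normally consolidated clay, so the full stress increment lies on the virgin compression line:
S_c = C_c·H/(1+e₀)·log₁₀(σ'_f/σ'_0) = 0.22×7.7/(1+0.89)×log₁₀(105.89/76.678)
    = 0.8963 × 0.14018 = 0.1256 m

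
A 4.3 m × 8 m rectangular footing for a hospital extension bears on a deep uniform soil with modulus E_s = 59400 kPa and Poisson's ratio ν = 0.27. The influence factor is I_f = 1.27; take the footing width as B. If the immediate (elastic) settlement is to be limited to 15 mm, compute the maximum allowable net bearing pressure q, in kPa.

S_e = q·B·(1−ν²)/E_s · I_f  ⇒  q = S_e·E_s / (B·(1−ν²)·I_f).
q = 0.015 × 59400 / (4.3 × 0.9271 × 1.27) = 176 kPa

q ≈ 176 kPa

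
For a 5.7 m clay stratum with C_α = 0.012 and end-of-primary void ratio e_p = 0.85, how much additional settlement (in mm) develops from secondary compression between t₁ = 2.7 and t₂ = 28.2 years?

S_s ≈ 37.7 mm

Secondary compression: S_s = C_α·H/(1+e_p)·log₁₀(t₂/t₁)
S_s = 0.012×5.7/(1+0.85)×log₁₀(28.2/2.7)
    = 0.03697 × 1.019 = 0.03767 m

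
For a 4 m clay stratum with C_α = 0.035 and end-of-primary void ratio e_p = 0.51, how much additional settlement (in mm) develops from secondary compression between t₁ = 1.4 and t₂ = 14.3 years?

Secondary compression: S_s = C_α·H/(1+e_p)·log₁₀(t₂/t₁)
S_s = 0.035×4/(1+0.51)×log₁₀(14.3/1.4)
    = 0.09272 × 1.009 = 0.09357 m

S_s ≈ 93.6 mm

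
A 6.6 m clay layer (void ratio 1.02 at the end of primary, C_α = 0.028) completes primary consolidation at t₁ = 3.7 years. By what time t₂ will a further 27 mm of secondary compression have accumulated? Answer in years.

t₂ ≈ 7.3 years

S_s = C_α·H/(1+e_p)·log₁₀(t₂/t₁) ⇒ log₁₀(t₂/t₁) = S_s·(1+e_p)/(C_α·H).
log₁₀(t₂/t₁) = 0.027 × (1+1.02) / (0.028×6.6) = 0.2951
t₂ = t₁ × 10^0.2951 = 3.7 × 1.973 = 7.3 years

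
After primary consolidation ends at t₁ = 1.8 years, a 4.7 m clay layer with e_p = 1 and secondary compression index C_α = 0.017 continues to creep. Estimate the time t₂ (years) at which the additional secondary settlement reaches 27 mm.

S_s = C_α·H/(1+e_p)·log₁₀(t₂/t₁) ⇒ log₁₀(t₂/t₁) = S_s·(1+e_p)/(C_α·H).
log₁₀(t₂/t₁) = 0.027 × (1+1) / (0.017×4.7) = 0.6758
t₂ = t₁ × 10^0.6758 = 1.8 × 4.741 = 8.533 years

t₂ ≈ 8.53 years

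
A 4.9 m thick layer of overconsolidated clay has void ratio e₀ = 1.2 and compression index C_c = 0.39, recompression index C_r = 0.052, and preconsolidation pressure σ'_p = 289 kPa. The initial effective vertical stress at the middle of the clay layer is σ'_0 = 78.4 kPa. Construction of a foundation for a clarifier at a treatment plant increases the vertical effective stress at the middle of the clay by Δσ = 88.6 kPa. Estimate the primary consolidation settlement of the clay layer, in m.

S_c ≈ 0.038 m

Final effective stress: σ'_f = 78.4 + 88.6 = 167 kPa.
σ'_f = 167 ≤ σ'_p = 289 kPa, so the clay remains overconsolidated and only the recompression index applies:
S_c = C_r·H/(1+e₀)·log₁₀(σ'_f/σ'_0) = 0.052×4.9/2.2×log₁₀(167/78.4)
    = 0.11582 × 0.3284 = 0.03804 m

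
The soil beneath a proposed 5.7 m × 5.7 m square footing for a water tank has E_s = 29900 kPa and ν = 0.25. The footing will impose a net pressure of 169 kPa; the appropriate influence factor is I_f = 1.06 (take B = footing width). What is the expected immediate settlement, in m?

Immediate (elastic) settlement: S_e = q·B·(1−ν²)/E_s · I_f.
S_e = 169 × 5.7 × (1 − 0.25²) / 29900 × 1.06
    = 169 × 5.7 × 0.9375 / 29900 × 1.06
    = 0.03202 m

S_e ≈ 0.032 m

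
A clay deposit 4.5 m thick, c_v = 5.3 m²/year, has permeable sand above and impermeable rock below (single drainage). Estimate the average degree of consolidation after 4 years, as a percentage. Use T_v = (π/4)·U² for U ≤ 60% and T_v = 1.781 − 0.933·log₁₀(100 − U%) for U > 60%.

Drainage path length: H_d = H = 4.5 m (single drainage).
T_v = c_v·t/H_d² = 5.3×4/4.5² = 1.0469.
T_v = 1.0469 corresponds to the U > 60% branch:
U = 1 − 10^((1.781 − T_v)/0.933)/100 = 0.9388

U ≈ 93.9 %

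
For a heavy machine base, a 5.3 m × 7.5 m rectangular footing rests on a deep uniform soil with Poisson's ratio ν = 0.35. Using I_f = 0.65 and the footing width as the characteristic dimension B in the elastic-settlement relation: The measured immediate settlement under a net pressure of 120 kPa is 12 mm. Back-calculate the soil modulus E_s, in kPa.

E_s ≈ 30200 kPa

S_e = q·B·(1−ν²)/E_s · I_f  ⇒  E_s = q·B·(1−ν²)·I_f / S_e.
E_s = 120 × 5.3 × 0.8775 × 0.65 / 0.012 = 30230 kPa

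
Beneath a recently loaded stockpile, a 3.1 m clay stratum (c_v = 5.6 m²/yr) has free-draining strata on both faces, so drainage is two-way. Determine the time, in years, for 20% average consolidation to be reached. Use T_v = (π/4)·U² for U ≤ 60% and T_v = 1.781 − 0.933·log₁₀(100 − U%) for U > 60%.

t ≈ 0.0135 years

Drainage path length: H_d = H/2 = 1.55 m (double drainage).
U ≤ 60%: T_v = (π/4)·U² = (π/4)×0.2² = 0.031416.
t = T_v·H_d²/c_v = 0.031416×1.55²/5.6 = 0.01348 years.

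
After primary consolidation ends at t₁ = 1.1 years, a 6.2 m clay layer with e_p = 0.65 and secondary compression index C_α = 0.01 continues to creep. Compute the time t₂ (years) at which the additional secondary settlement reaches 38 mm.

t₂ ≈ 11.3 years

S_s = C_α·H/(1+e_p)·log₁₀(t₂/t₁) ⇒ log₁₀(t₂/t₁) = S_s·(1+e_p)/(C_α·H).
log₁₀(t₂/t₁) = 0.038 × (1+0.65) / (0.01×6.2) = 1.011
t₂ = t₁ × 10^1.011 = 1.1 × 10.26 = 11.29 years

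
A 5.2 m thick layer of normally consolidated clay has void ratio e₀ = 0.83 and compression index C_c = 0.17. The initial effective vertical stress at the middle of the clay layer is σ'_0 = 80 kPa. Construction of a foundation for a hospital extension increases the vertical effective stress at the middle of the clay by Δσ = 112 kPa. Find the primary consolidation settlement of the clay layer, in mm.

S_c ≈ 184 mm

Final effective stress: σ'_f = σ'_0 + Δσ = 80 + 112 = 192 kPa.
Normally consolidated clay, so the full stress increment lies on the virgin compression line:
S_c = C_c·H/(1+e₀)·log₁₀(σ'_f/σ'_0) = 0.17×5.2/(1+0.83)×log₁₀(192/80)
    = 0.48306 × 0.38021 = 0.1837 m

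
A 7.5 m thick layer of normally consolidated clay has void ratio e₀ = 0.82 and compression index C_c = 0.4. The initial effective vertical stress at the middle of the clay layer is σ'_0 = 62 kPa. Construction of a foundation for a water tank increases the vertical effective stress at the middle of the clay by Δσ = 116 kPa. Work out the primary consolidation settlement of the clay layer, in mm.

S_c ≈ 755 mm

Final effective stress: σ'_f = σ'_0 + Δσ = 62 + 116 = 178 kPa.
Normally consolidated clay, so the full stress increment lies on the virgin compression line:
S_c = C_c·H/(1+e₀)·log₁₀(σ'_f/σ'_0) = 0.4×7.5/(1+0.82)×log₁₀(178/62)
    = 1.6484 × 0.45803 = 0.755 m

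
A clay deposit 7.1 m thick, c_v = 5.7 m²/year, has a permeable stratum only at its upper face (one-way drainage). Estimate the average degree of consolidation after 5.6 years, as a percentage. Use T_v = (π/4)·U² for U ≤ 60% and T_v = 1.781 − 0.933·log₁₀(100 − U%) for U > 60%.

U ≈ 83 %

Drainage path length: H_d = H = 7.1 m (single drainage).
T_v = c_v·t/H_d² = 5.7×5.6/7.1² = 0.63321.
T_v = 0.63321 corresponds to the U > 60% branch:
U = 1 − 10^((1.781 − T_v)/0.933)/100 = 0.8301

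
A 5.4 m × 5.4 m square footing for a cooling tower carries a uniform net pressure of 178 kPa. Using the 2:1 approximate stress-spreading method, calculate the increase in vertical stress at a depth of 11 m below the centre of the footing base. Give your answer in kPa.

By the 2:1 method the load spreads at 1 horizontal : 2 vertical, so at depth z the loaded area has grown by z in each plan dimension:
Δσ = qBL/((B+z)(L+z)) = 178×5.4×5.4/((5.4+11)(5.4+11)) = 19.298 kPa

Δσ_z ≈ 19.3 kPa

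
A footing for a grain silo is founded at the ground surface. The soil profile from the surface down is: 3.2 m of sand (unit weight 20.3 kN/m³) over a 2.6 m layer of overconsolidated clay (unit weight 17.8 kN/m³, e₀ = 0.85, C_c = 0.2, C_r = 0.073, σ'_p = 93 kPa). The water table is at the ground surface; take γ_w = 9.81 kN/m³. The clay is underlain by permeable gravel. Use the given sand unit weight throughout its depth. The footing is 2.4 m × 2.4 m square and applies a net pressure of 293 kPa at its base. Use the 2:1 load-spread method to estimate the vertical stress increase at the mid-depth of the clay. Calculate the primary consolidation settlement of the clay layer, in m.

S_c ≈ 0.0263 m

Mid-depth of clay below the ground surface: z = 3.2 + 2.6/2 = 4.5 m.
Total vertical stress at mid-clay: σ_v = 20.3×3.2 + 17.8×1.3 = 88.1 kPa.
Pore pressure: u = 9.81×(4.5 − 0) = 44.145 kPa.
Initial effective stress: σ'_0 = σ_v − u = 88.1 − 44.145 = 43.955 kPa.
Stress increase at mid-clay by the 2:1 spreading method:
Δσ = qBL/((B+z)(L+z)) = 293×2.4×2.4/((2.4+4.5)(2.4+4.5)) = 35.448 kPa
Final effective stress: σ'_f = 43.955 + 35.448 = 79.403 kPa.
σ'_f = 79.403 ≤ σ'_p = 93 kPa, so the clay remains overconsolidated and only the recompression index applies:
S_c = C_r·H/(1+e₀)·log₁₀(σ'_f/σ'_0) = 0.073×2.6/1.85×log₁₀(79.403/43.955)
    = 0.10259 × 0.25683 = 0.02635 m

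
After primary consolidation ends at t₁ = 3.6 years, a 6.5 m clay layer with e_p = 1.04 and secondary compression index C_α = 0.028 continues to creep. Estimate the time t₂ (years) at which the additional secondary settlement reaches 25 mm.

t₂ ≈ 6.86 years

S_s = C_α·H/(1+e_p)·log₁₀(t₂/t₁) ⇒ log₁₀(t₂/t₁) = S_s·(1+e_p)/(C_α·H).
log₁₀(t₂/t₁) = 0.025 × (1+1.04) / (0.028×6.5) = 0.2802
t₂ = t₁ × 10^0.2802 = 3.6 × 1.906 = 6.863 years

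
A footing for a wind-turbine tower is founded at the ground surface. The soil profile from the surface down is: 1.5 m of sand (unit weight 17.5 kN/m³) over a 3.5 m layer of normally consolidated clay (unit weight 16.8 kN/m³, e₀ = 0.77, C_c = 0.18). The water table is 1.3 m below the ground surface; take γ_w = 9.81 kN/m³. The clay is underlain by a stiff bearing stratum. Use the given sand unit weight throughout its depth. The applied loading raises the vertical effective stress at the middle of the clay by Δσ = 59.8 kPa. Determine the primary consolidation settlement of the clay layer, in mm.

S_c ≈ 150 mm

Mid-depth of clay below the ground surface: z = 1.5 + 3.5/2 = 3.25 m.
Total vertical stress at mid-clay: σ_v = 17.5×1.5 + 16.8×1.75 = 55.65 kPa.
Pore pressure: u = 9.81×(3.25 − 1.3) = 19.13 kPa.
Initial effective stress: σ'_0 = σ_v − u = 55.65 − 19.13 = 36.52 kPa.
Final effective stress: σ'_f = σ'_0 + Δσ = 36.52 + 59.8 = 96.32 kPa.
Normally consolidated clay, so the full stress increment lies on the virgin compression line:
S_c = C_c·H/(1+e₀)·log₁₀(σ'_f/σ'_0) = 0.18×3.5/(1+0.77)×log₁₀(96.32/36.52)
    = 0.35593 × 0.42119 = 0.1499 m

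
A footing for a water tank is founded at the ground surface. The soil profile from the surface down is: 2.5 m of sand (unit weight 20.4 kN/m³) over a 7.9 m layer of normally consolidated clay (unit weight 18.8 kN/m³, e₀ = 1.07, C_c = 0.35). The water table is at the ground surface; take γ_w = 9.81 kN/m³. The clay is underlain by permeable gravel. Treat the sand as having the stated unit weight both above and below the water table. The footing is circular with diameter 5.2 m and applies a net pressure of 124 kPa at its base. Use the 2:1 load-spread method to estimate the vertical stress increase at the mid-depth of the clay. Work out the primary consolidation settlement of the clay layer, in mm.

S_c ≈ 195 mm

Mid-depth of clay below the ground surface: z = 2.5 + 7.9/2 = 6.45 m.
Total vertical stress at mid-clay: σ_v = 20.4×2.5 + 18.8×3.95 = 125.26 kPa.
Pore pressure: u = 9.81×(6.45 − 0) = 63.275 kPa.
Initial effective stress: σ'_0 = σ_v − u = 125.26 − 63.275 = 61.985 kPa.
Stress increase at mid-clay by the 2:1 spreading method:
Δσ ≈ qD²/(D+z)² = 124×5.2²/(5.2+6.45)² = 24.705 kPa
Final effective stress: σ'_f = σ'_0 + Δσ = 61.985 + 24.705 = 86.69 kPa.
Normally consolidated clay, so the full stress increment lies on the virgin compression line:
S_c = C_c·H/(1+e₀)·log₁₀(σ'_f/σ'_0) = 0.35×7.9/(1+1.07)×log₁₀(86.69/61.985)
    = 1.3357 × 0.14568 = 0.1946 m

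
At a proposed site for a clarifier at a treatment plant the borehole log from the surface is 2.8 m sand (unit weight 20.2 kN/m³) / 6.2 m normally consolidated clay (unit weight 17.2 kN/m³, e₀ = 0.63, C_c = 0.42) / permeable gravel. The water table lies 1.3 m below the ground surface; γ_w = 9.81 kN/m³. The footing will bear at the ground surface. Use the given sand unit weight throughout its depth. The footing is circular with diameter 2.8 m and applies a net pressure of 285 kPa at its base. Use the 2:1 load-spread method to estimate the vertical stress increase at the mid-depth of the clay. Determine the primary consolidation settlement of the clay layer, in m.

S_c ≈ 0.261 m

Mid-depth of clay below the ground surface: z = 2.8 + 6.2/2 = 5.9 m.
Total vertical stress at mid-clay: σ_v = 20.2×2.8 + 17.2×3.1 = 109.88 kPa.
Pore pressure: u = 9.81×(5.9 − 1.3) = 45.126 kPa.
Initial effective stress: σ'_0 = σ_v − u = 109.88 − 45.126 = 64.754 kPa.
Stress increase at mid-clay by the 2:1 spreading method:
Δσ ≈ qD²/(D+z)² = 285×2.8²/(2.8+5.9)² = 29.52 kPa
Final effective stress: σ'_f = σ'_0 + Δσ = 64.754 + 29.52 = 94.274 kPa.
Normally consolidated clay, so the full stress increment lies on the virgin compression line:
S_c = C_c·H/(1+e₀)·log₁₀(σ'_f/σ'_0) = 0.42×6.2/(1+0.63)×log₁₀(94.274/64.754)
    = 1.5975 × 0.16313 = 0.2606 m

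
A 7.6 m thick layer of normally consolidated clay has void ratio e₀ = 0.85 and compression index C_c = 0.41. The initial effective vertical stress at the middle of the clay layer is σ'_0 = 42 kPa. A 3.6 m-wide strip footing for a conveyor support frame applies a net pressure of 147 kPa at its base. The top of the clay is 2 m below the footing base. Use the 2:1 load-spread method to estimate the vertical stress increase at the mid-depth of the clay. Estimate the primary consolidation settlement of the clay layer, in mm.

Mid-depth of clay below the footing base: z = 2 + 7.6/2 = 5.8 m.
Stress increase at mid-clay by the 2:1 spreading method:
Δσ = qB/(B+z) = 147×3.6/(3.6+5.8) = 56.298 kPa
Final effective stress: σ'_f = σ'_0 + Δσ = 42 + 56.298 = 98.298 kPa.
Normally consolidated clay, so the full stress increment lies on the virgin compression line:
S_c = C_c·H/(1+e₀)·log₁₀(σ'_f/σ'_0) = 0.41×7.6/(1+0.85)×log₁₀(98.298/42)
    = 1.6843 × 0.3693 = 0.622 m

S_c ≈ 622 mm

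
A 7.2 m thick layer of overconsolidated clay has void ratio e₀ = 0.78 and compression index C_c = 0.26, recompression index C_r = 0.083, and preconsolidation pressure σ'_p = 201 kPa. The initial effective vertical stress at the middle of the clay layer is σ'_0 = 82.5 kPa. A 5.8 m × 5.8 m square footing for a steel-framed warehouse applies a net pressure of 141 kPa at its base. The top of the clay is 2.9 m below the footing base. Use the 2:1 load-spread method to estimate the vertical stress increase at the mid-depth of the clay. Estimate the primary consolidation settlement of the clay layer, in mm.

Mid-depth of clay below the footing base: z = 2.9 + 7.2/2 = 6.5 m.
Stress increase at mid-clay by the 2:1 spreading method:
Δσ = qBL/((B+z)(L+z)) = 141×5.8×5.8/((5.8+6.5)(5.8+6.5)) = 31.352 kPa
Final effective stress: σ'_f = 82.5 + 31.352 = 113.85 kPa.
σ'_f = 113.85 ≤ σ'_p = 201 kPa, so the clay remains overconsolidated and only the recompression index applies:
S_c = C_r·H/(1+e₀)·log₁₀(σ'_f/σ'_0) = 0.083×7.2/1.78×log₁₀(113.85/82.5)
    = 0.33573 × 0.13988 = 0.04696 m

S_c ≈ 47 mm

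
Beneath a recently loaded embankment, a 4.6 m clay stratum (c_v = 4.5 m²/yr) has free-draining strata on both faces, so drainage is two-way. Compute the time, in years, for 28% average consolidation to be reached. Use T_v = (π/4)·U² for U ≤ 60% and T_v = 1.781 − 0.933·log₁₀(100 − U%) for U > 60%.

Drainage path length: H_d = H/2 = 2.3 m (double drainage).
U ≤ 60%: T_v = (π/4)·U² = (π/4)×0.28² = 0.061575.
t = T_v·H_d²/c_v = 0.061575×2.3²/4.5 = 0.07238 years.

t ≈ 0.0724 years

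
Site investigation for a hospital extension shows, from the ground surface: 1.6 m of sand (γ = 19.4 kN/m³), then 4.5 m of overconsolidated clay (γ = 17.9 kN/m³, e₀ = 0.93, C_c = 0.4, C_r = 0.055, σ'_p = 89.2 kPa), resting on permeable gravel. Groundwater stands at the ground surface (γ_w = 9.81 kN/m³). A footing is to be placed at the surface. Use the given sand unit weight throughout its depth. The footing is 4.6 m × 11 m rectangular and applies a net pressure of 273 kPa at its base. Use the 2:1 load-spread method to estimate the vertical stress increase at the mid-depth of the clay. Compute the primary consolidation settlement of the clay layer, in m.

Mid-depth of clay below the ground surface: z = 1.6 + 4.5/2 = 3.85 m.
Total vertical stress at mid-clay: σ_v = 19.4×1.6 + 17.9×2.25 = 71.315 kPa.
Pore pressure: u = 9.81×(3.85 − 0) = 37.769 kPa.
Initial effective stress: σ'_0 = σ_v − u = 71.315 − 37.769 = 33.546 kPa.
Stress increase at mid-clay by the 2:1 spreading method:
Δσ = qBL/((B+z)(L+z)) = 273×4.6×11/((4.6+3.85)(11+3.85)) = 110.09 kPa
Final effective stress: σ'_f = 33.546 + 110.09 = 143.64 kPa.
σ'_f = 143.64 > σ'_p = 89.2 kPa, so the stress path crosses the preconsolidation pressure — recompression up to σ'_p, then virgin compression beyond:
S_c = H/(1+e₀)·[C_r·log₁₀(σ'_p/σ'_0) + C_c·log₁₀(σ'_f/σ'_p)]
    = 4.5/1.93 × [0.055×log₁₀(89.2/33.546) + 0.4×log₁₀(143.64/89.2)]
    = 2.3316 × [0.02336 + 0.082764] = 0.2474 m

S_c ≈ 0.247 m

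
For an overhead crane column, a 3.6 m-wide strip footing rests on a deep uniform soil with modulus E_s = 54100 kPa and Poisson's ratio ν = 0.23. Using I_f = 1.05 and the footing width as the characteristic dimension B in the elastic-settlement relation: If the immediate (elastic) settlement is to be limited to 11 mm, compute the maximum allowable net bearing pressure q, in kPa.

q ≈ 166 kPa

S_e = q·B·(1−ν²)/E_s · I_f  ⇒  q = S_e·E_s / (B·(1−ν²)·I_f).
q = 0.011 × 54100 / (3.6 × 0.9471 × 1.05) = 166.2 kPa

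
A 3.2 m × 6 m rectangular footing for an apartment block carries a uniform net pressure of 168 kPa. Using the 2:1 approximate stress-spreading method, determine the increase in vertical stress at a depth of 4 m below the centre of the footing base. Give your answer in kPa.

By the 2:1 method the load spreads at 1 horizontal : 2 vertical, so at depth z the loaded area has grown by z in each plan dimension:
Δσ = qBL/((B+z)(L+z)) = 168×3.2×6/((3.2+4)(6+4)) = 44.8 kPa

Δσ_z ≈ 44.8 kPa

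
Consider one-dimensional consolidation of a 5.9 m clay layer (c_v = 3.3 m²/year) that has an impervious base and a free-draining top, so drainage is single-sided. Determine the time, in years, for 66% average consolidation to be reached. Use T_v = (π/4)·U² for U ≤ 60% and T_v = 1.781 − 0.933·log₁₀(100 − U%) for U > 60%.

Drainage path length: H_d = H = 5.9 m (single drainage).
U > 60%: T_v = 1.781 − 0.933·log₁₀(100 − 66) = 0.35213.
t = T_v·H_d²/c_v = 0.35213×5.9²/3.3 = 3.714 years.

t ≈ 3.71 years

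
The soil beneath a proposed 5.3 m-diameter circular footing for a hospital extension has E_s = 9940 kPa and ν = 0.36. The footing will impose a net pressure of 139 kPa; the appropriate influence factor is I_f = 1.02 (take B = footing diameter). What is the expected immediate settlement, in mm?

Immediate (elastic) settlement: S_e = q·B·(1−ν²)/E_s · I_f.
S_e = 139 × 5.3 × (1 − 0.36²) / 9940 × 1.02
    = 139 × 5.3 × 0.8704 / 9940 × 1.02
    = 0.0658 m = 65.8 mm

S_e ≈ 65.8 mm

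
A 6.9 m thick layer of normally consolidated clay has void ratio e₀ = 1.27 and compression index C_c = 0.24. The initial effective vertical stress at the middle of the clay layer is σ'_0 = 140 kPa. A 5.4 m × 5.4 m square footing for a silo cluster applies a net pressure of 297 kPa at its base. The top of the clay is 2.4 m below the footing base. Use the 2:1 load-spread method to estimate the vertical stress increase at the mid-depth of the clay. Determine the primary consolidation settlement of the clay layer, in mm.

S_c ≈ 126 mm

Mid-depth of clay below the footing base: z = 2.4 + 6.9/2 = 5.85 m.
Stress increase at mid-clay by the 2:1 spreading method:
Δσ = qBL/((B+z)(L+z)) = 297×5.4×5.4/((5.4+5.85)(5.4+5.85)) = 68.429 kPa
Final effective stress: σ'_f = σ'_0 + Δσ = 140 + 68.429 = 208.43 kPa.
Normally consolidated clay, so the full stress increment lies on the virgin compression line:
S_c = C_c·H/(1+e₀)·log₁₀(σ'_f/σ'_0) = 0.24×6.9/(1+1.27)×log₁₀(208.43/140)
    = 0.72952 × 0.17283 = 0.1261 m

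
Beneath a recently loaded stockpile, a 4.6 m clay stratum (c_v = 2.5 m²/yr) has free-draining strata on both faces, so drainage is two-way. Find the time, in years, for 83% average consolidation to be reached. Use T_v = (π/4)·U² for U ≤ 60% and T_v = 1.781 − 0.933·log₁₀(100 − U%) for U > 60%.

Drainage path length: H_d = H/2 = 2.3 m (double drainage).
U > 60%: T_v = 1.781 − 0.933·log₁₀(100 − 83) = 0.63299.
t = T_v·H_d²/c_v = 0.63299×2.3²/2.5 = 1.339 years.

t ≈ 1.34 years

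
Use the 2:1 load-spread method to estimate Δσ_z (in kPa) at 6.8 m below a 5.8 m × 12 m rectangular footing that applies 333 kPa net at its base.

Δσ_z ≈ 97.8 kPa

By the 2:1 method the load spreads at 1 horizontal : 2 vertical, so at depth z the loaded area has grown by z in each plan dimension:
Δσ = qBL/((B+z)(L+z)) = 333×5.8×12/((5.8+6.8)(12+6.8)) = 97.842 kPa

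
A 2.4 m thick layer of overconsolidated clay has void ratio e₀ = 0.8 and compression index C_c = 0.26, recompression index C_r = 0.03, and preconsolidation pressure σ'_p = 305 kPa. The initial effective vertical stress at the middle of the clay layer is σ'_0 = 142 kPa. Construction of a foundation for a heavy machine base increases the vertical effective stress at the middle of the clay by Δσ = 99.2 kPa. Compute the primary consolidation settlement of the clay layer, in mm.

S_c ≈ 9.2 mm

Final effective stress: σ'_f = 142 + 99.2 = 241.2 kPa.
σ'_f = 241.2 ≤ σ'_p = 305 kPa, so the clay remains overconsolidated and only the recompression index applies:
S_c = C_r·H/(1+e₀)·log₁₀(σ'_f/σ'_0) = 0.03×2.4/1.8×log₁₀(241.2/142)
    = 0.039999 × 0.23009 = 0.009203 m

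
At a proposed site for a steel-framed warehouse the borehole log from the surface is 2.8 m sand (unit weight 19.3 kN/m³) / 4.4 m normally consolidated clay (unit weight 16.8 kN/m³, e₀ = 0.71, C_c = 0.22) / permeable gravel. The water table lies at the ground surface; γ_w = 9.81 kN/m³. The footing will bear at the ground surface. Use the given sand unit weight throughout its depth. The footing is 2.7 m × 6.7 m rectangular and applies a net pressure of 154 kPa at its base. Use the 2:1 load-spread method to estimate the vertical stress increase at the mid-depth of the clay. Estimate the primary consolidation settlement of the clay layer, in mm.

S_c ≈ 136 mm

Mid-depth of clay below the ground surface: z = 2.8 + 4.4/2 = 5 m.
Total vertical stress at mid-clay: σ_v = 19.3×2.8 + 16.8×2.2 = 91 kPa.
Pore pressure: u = 9.81×(5 − 0) = 49.05 kPa.
Initial effective stress: σ'_0 = σ_v − u = 91 − 49.05 = 41.95 kPa.
Stress increase at mid-clay by the 2:1 spreading method:
Δσ = qBL/((B+z)(L+z)) = 154×2.7×6.7/((2.7+5)(6.7+5)) = 30.923 kPa
Final effective stress: σ'_f = σ'_0 + Δσ = 41.95 + 30.923 = 72.873 kPa.
Normally consolidated clay, so the full stress increment lies on the virgin compression line:
S_c = C_c·H/(1+e₀)·log₁₀(σ'_f/σ'_0) = 0.22×4.4/(1+0.71)×log₁₀(72.873/41.95)
    = 0.56608 × 0.23983 = 0.1358 m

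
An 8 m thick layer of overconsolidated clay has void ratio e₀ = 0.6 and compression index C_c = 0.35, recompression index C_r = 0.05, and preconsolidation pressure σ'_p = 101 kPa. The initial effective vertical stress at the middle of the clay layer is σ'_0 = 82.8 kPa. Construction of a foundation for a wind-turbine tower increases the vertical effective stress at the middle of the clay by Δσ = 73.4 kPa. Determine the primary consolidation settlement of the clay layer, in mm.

Final effective stress: σ'_f = 82.8 + 73.4 = 156.2 kPa.
σ'_f = 156.2 > σ'_p = 101 kPa, so the stress path crosses the preconsolidation pressure — recompression up to σ'_p, then virgin compression beyond:
S_c = H/(1+e₀)·[C_r·log₁₀(σ'_p/σ'_0) + C_c·log₁₀(σ'_f/σ'_p)]
    = 8/1.6 × [0.05×log₁₀(101/82.8) + 0.35×log₁₀(156.2/101)]
    = 5 × [0.0043146 + 0.066276] = 0.353 m

S_c ≈ 353 mm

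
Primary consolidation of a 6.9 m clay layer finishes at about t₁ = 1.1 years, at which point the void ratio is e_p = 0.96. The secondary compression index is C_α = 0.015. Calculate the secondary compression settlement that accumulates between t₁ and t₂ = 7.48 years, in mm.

Secondary compression: S_s = C_α·H/(1+e_p)·log₁₀(t₂/t₁)
S_s = 0.015×6.9/(1+0.96)×log₁₀(7.48/1.1)
    = 0.05281 × 0.8325 = 0.04396 m

S_s ≈ 44 mm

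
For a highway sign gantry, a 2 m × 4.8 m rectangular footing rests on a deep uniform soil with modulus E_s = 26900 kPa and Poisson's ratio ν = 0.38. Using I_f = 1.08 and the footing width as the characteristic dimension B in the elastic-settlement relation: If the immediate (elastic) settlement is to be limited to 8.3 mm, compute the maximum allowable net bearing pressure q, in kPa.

q ≈ 121 kPa

S_e = q·B·(1−ν²)/E_s · I_f  ⇒  q = S_e·E_s / (B·(1−ν²)·I_f).
q = 0.0083 × 26900 / (2 × 0.8556 × 1.08) = 120.8 kPa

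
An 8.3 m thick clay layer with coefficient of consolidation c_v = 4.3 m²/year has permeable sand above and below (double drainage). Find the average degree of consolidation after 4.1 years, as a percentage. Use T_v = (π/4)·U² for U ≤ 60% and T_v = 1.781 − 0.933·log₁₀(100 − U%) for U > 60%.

U ≈ 93.5 %

Drainage path length: H_d = H/2 = 4.15 m (double drainage).
T_v = c_v·t/H_d² = 4.3×4.1/4.15² = 1.0237.
T_v = 1.0237 corresponds to the U > 60% branch:
U = 1 − 10^((1.781 − T_v)/0.933)/100 = 0.9352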